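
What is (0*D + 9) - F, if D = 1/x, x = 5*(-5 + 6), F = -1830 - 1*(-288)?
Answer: 1551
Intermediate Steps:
F = -1542 (F = -1830 + 288 = -1542)
x = 5 (x = 5*1 = 5)
D = ⅕ (D = 1/5 = ⅕ ≈ 0.20000)
(0*D + 9) - F = (0*(⅕) + 9) - 1*(-1542) = (0 + 9) + 1542 = 9 + 1542 = 1551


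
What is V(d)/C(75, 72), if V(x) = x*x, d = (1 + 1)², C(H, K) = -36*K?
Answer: -1/162 ≈ -0.0061728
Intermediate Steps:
d = 4 (d = 2² = 4)
V(x) = x²
V(d)/C(75, 72) = 4²/((-36*72)) = 16/(-2592) = 16*(-1/2592) = -1/162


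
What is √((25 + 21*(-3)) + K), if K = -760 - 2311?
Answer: I*√3109 ≈ 55.758*I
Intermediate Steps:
K = -3071
√((25 + 21*(-3)) + K) = √((25 + 21*(-3)) - 3071) = √((25 - 63) - 3071) = √(-38 - 3071) = √(-3109) = I*√3109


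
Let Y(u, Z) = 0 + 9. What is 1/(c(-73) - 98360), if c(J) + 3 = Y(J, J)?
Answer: -1/98354 ≈ -1.0167e-5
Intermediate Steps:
Y(u, Z) = 9
c(J) = 6 (c(J) = -3 + 9 = 6)
1/(c(-73) - 98360) = 1/(6 - 98360) = 1/(-98354) = -1/98354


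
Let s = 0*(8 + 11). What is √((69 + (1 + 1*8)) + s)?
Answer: √78 ≈ 8.8318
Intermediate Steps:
s = 0 (s = 0*19 = 0)
√((69 + (1 + 1*8)) + s) = √((69 + (1 + 1*8)) + 0) = √((69 + (1 + 8)) + 0) = √((69 + 9) + 0) = √(78 + 0) = √78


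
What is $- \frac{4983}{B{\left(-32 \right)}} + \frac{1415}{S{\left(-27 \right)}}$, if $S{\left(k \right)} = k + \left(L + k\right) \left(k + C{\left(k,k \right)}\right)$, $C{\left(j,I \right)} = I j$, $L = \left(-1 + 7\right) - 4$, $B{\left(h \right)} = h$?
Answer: $\frac{87540911}{562464} \approx 155.64$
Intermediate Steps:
$L = 2$ ($L = 6 - 4 = 2$)
$S{\left(k \right)} = k + \left(2 + k\right) \left(k + k^{2}\right)$ ($S{\left(k \right)} = k + \left(2 + k\right) \left(k + k k\right) = k + \left(2 + k\right) \left(k + k^{2}\right)$)
$- \frac{4983}{B{\left(-32 \right)}} + \frac{1415}{S{\left(-27 \right)}} = - \frac{4983}{-32} + \frac{1415}{\left(-27\right) \left(3 + \left(-27\right)^{2} + 3 \left(-27\right)\right)} = \left(-4983\right) \left(- \frac{1}{32}\right) + \frac{1415}{\left(-27\right) \left(3 + 729 - 81\right)} = \frac{4983}{32} + \frac{1415}{\left(-27\right) 651} = \frac{4983}{32} + \frac{1415}{-17577} = \frac{4983}{32} + 1415 \left(- \frac{1}{17577}\right) = \frac{4983}{32} - \frac{1415}{17577} = \frac{87540911}{562464}$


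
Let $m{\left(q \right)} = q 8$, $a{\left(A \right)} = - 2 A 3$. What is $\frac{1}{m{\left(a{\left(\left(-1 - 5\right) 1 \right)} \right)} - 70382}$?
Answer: $- \frac{1}{70094} \approx -1.4267 \cdot 10^{-5}$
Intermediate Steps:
$a{\left(A \right)} = - 6 A$
$m{\left(q \right)} = 8 q$
$\frac{1}{m{\left(a{\left(\left(-1 - 5\right) 1 \right)} \right)} - 70382} = \frac{1}{8 \left(- 6 \left(-1 - 5\right) 1\right) - 70382} = \frac{1}{8 \left(- 6 \left(\left(-6\right) 1\right)\right) - 70382} = \frac{1}{8 \left(\left(-6\right) \left(-6\right)\right) - 70382} = \frac{1}{8 \cdot 36 - 70382} = \frac{1}{288 - 70382} = \frac{1}{-70094} = - \frac{1}{70094}$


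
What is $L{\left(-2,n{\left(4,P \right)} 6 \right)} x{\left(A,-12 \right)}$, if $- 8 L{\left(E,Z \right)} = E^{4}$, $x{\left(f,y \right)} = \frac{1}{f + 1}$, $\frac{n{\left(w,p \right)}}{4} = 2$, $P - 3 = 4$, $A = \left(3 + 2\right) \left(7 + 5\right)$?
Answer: $- \frac{2}{61} \approx -0.032787$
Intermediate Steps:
$A = 60$ ($A = 5 \cdot 12 = 60$)
$P = 7$ ($P = 3 + 4 = 7$)
$n{\left(w,p \right)} = 8$ ($n{\left(w,p \right)} = 4 \cdot 2 = 8$)
$x{\left(f,y \right)} = \frac{1}{1 + f}$
$L{\left(E,Z \right)} = - \frac{E^{4}}{8}$
$L{\left(-2,n{\left(4,P \right)} 6 \right)} x{\left(A,-12 \right)} = \frac{\left(- \frac{1}{8}\right) \left(-2\right)^{4}}{1 + 60} = \frac{\left(- \frac{1}{8}\right) 16}{61} = \left(-2\right) \frac{1}{61} = - \frac{2}{61}$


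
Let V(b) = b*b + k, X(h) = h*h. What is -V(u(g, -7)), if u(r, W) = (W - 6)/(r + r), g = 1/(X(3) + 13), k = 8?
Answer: -20457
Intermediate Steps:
X(h) = h²
g = 1/22 (g = 1/(3² + 13) = 1/(9 + 13) = 1/22 ≈ 0.045455)
u(r, W) = (-6 + W)/(2*r) (u(r, W) = (-6 + W)/((2*r)) = (-6 + W)*(1/(2*r)) = (-6 + W)/(2*r))
V(b) = 8 + b² (V(b) = b*b + 8 = b² + 8 = 8 + b²)
-V(u(g, -7)) = -(8 + ((-6 - 7)/(2*(1/22)))²) = -(8 + ((½)*22*(-13))²) = -(8 + (-143)²) = -(8 + 20449) = -1*20457 = -20457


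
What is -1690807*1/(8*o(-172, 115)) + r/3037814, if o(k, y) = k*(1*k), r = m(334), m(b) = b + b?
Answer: -2568099539501/359482757504 ≈ -7.1439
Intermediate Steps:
m(b) = 2*b
r = 668 (r = 2*334 = 668)
o(k, y) = k² (o(k, y) = k*k = k²)
-1690807*1/(8*o(-172, 115)) + r/3037814 = -1690807/((-172)²*8) + 668/3037814 = -1690807/(29584*8) + 668*(1/3037814) = -1690807/236672 + 334/1518907 = -2568099539501/359482757504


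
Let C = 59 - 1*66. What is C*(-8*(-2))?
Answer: -112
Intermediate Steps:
C = -7 (C = 59 - 66 = -7)
C*(-8*(-2)) = -(-56)*(-2) = -7*16 = -112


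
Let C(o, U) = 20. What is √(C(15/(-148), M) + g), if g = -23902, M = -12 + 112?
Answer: I*√23882 ≈ 154.54*I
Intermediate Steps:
M = 100
√(C(15/(-148), M) + g) = √(20 - 23902) = √(-23882) = I*√23882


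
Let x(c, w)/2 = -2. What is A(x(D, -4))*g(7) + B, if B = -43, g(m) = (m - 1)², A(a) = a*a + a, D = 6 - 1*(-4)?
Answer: 389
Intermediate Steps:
D = 10 (D = 6 + 4 = 10)
x(c, w) = -4 (x(c, w) = 2*(-2) = -4)
A(a) = a + a² (A(a) = a² + a = a + a²)
g(m) = (-1 + m)²
A(x(D, -4))*g(7) + B = (-4*(1 - 4))*(-1 + 7)² - 43 = -4*(-3)*6² - 43 = 12*36 - 43 = 432 - 43 = 389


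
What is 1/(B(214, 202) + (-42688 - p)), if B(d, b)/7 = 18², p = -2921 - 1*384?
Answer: -1/37115 ≈ -2.6943e-5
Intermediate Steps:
p = -3305 (p = -2921 - 384 = -3305)
B(d, b) = 2268 (B(d, b) = 7*18² = 7*324 = 2268)
1/(B(214, 202) + (-42688 - p)) = 1/(2268 + (-42688 - 1*(-3305))) = 1/(2268 + (-42688 + 3305)) = 1/(2268 - 39383) = 1/(-37115) = -1/37115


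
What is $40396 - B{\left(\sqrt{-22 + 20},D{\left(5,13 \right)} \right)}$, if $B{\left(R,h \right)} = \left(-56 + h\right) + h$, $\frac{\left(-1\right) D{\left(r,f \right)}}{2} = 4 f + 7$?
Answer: $40688$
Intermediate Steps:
$D{\left(r,f \right)} = -14 - 8 f$ ($D{\left(r,f \right)} = - 2 \left(4 f + 7\right) = - 2 \left(7 + 4 f\right) = -14 - 8 f$)
$B{\left(R,h \right)} = -56 + 2 h$
$40396 - B{\left(\sqrt{-22 + 20},D{\left(5,13 \right)} \right)} = 40396 - \left(-56 + 2 \left(-14 - 104\right)\right) = 40396 - \left(-56 + 2 \left(-118\right)\right) = 40396 - \left(-56 - 236\right) = 40396 - -292 = 40396 + 292 = 40688$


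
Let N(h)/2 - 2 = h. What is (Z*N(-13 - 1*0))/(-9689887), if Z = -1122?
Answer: -24684/9689887 ≈ -0.0025474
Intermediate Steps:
N(h) = 4 + 2*h
(Z*N(-13 - 1*0))/(-9689887) = -1122*(4 + 2*(-13 - 1*0))/(-9689887) = -1122*(4 + 2*(-13 + 0))*(-1/9689887) = -1122*(4 + 2*(-13))*(-1/9689887) = -1122*(4 - 26)*(-1/9689887) = -1122*(-22)*(-1/9689887) = 24684*(-1/9689887) = -24684/9689887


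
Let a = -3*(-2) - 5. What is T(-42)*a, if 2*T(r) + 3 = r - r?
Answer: -3/2 ≈ -1.5000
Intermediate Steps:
T(r) = -3/2 (T(r) = -3/2 + (r - r)/2 = -3/2 + (½)*0 = -3/2 + 0 = -3/2)
a = 1 (a = 6 - 5 = 1)
T(-42)*a = -3/2*1 = -3/2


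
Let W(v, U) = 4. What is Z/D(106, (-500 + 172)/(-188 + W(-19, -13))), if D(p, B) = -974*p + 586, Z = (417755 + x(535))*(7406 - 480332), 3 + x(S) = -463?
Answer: 98673408807/51329 ≈ 1.9224e+6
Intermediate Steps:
x(S) = -466 (x(S) = -3 - 463 = -466)
Z = -197346817614 (Z = (417755 - 466)*(7406 - 480332) = 417289*(-472926) = -197346817614)
D(p, B) = 586 - 974*p
Z/D(106, (-500 + 172)/(-188 + W(-19, -13))) = -197346817614/(586 - 974*106) = -197346817614/(586 - 103244) = -197346817614/(-102658) = -197346817614*(-1/102658) = 98673408807/51329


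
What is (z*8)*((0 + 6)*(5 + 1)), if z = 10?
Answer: 2880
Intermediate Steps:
(z*8)*((0 + 6)*(5 + 1)) = (10*8)*((0 + 6)*(5 + 1)) = 80*(6*6) = 80*36 = 2880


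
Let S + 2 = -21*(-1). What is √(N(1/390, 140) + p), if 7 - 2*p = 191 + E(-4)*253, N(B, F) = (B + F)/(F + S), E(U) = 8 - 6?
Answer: I*√147024669610/20670 ≈ 18.55*I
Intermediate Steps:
S = 19 (S = -2 - 21*(-1) = -2 + 21 = 19)
E(U) = 2
N(B, F) = (B + F)/(19 + F) (N(B, F) = (B + F)/(F + 19) = (B + F)/(19 + F))
p = -345 (p = 7/2 - (191 + 2*253)/2 = 7/2 - (191 + 506)/2 = 7/2 - ½*697 = 7/2 - 697/2 = -345)
√(N(1/390, 140) + p) = √((1/390 + 140)/(19 + 140) - 345) = √((1/390 + 140)/159 - 345) = √((1/159)*(54601/390) - 345) = √(54601/62010 - 345) = √(-21338849/62010) = I*√147024669610/20670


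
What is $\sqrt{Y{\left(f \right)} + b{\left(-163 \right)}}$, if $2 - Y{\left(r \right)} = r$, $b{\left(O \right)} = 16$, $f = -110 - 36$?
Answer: $2 \sqrt{41} \approx 12.806$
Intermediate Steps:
$f = -146$
$Y{\left(r \right)} = 2 - r$
$\sqrt{Y{\left(f \right)} + b{\left(-163 \right)}} = \sqrt{\left(2 - -146\right) + 16} = \sqrt{\left(2 + 146\right) + 16} = \sqrt{148 + 16} = \sqrt{164} = 2 \sqrt{41}$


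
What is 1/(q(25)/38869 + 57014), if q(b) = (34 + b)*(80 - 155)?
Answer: 38869/2216072741 ≈ 1.7540e-5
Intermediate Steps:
q(b) = -2550 - 75*b (q(b) = (34 + b)*(-75) = -2550 - 75*b)
1/(q(25)/38869 + 57014) = 1/((-2550 - 75*25)/38869 + 57014) = 1/((-2550 - 1875)*(1/38869) + 57014) = 1/(-4425*1/38869 + 57014) = 1/(-4425/38869 + 57014) = 1/(2216072741/38869) = 38869/2216072741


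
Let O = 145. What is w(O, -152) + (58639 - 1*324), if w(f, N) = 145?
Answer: 58460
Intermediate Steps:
w(O, -152) + (58639 - 1*324) = 145 + (58639 - 1*324) = 145 + (58639 - 324) = 145 + 58315 = 58460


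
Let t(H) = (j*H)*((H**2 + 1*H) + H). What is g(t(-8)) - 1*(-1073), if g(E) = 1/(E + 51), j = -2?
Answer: 878788/819 ≈ 1073.0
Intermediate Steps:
t(H) = -2*H*(H**2 + 2*H) (t(H) = (-2*H)*((H**2 + 1*H) + H) = (-2*H)*((H**2 + H) + H) = (-2*H)*((H + H**2) + H) = (-2*H)*(H**2 + 2*H) = -2*H*(H**2 + 2*H))
g(E) = 1/(51 + E)
g(t(-8)) - 1*(-1073) = 1/(51 + 2*(-8)**2*(-2 - 1*(-8))) - 1*(-1073) = 1/(51 + 2*64*(-2 + 8)) + 1073 = 1/(51 + 2*64*6) + 1073 = 1/(51 + 768) + 1073 = 1/819 + 1073 = 878788/819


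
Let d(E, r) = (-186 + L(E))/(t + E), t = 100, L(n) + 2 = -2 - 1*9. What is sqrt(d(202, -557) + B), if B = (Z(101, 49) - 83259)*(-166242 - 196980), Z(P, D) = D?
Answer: sqrt(2756522573694382)/302 ≈ 1.7385e+5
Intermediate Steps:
L(n) = -13 (L(n) = -2 + (-2 - 1*9) = -2 + (-2 - 9) = -2 - 11 = -13)
d(E, r) = -199/(100 + E) (d(E, r) = (-186 - 13)/(100 + E) = -199/(100 + E))
B = 30223702620 (B = (49 - 83259)*(-166242 - 196980) = -83210*(-363222) = 30223702620)
sqrt(d(202, -557) + B) = sqrt(-199/(100 + 202) + 30223702620) = sqrt(-199/302 + 30223702620) = sqrt(9127558191041/302) = sqrt(2756522573694382)/302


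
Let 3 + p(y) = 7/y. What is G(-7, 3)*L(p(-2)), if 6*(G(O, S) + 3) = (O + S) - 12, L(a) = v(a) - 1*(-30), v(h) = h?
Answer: -799/6 ≈ -133.17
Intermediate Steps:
p(y) = -3 + 7/y
L(a) = 30 + a (L(a) = a - 1*(-30) = a + 30 = 30 + a)
G(O, S) = -5 + O/6 + S/6 (G(O, S) = -3 + ((O + S) - 12)/6 = -3 + (-12 + O + S)/6 = -3 + (-2 + O/6 + S/6) = -5 + O/6 + S/6)
G(-7, 3)*L(p(-2)) = (-5 + (1/6)*(-7) + (1/6)*3)*(30 + (-3 + 7/(-2))) = (-5 - 7/6 + 1/2)*(30 + (-3 + 7*(-1/2))) = -17*(30 + (-3 - 7/2))/3 = -17*(30 - 13/2)/3 = -17/3*47/2 = -799/6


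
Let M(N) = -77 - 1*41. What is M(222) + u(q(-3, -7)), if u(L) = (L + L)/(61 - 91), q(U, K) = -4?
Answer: -1766/15 ≈ -117.73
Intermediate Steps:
u(L) = -L/15 (u(L) = (2*L)/(-30) = (2*L)*(-1/30) = -L/15)
M(N) = -118 (M(N) = -77 - 41 = -118)
M(222) + u(q(-3, -7)) = -118 - 1/15*(-4) = -118 + 4/15 = -1766/15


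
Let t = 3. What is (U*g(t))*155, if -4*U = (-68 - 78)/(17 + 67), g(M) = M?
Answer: 11315/56 ≈ 202.05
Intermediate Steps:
U = 73/168 (U = -(-68 - 78)/(4*(17 + 67)) = -(-73)/(2*84) = -¼*(-73/42) = 73/168 ≈ 0.43452)
(U*g(t))*155 = ((73/168)*3)*155 = (73/56)*155 = 11315/56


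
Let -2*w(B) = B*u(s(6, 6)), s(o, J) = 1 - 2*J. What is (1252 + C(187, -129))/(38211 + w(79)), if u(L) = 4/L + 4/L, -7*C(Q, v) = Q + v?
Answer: 95766/2944459 ≈ 0.032524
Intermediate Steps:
C(Q, v) = -Q/7 - v/7 (C(Q, v) = -(Q + v)/7 = -Q/7 - v/7)
u(L) = 8/L
w(B) = 4*B/11 (w(B) = -B*8/(1 - 2*6)/2 = -B*8/(1 - 12)/2 = -B*8/(-11)/2 = -B*8*(-1/11)/2 = -B*(-8)/(2*11) = -(-4)*B/11 = 4*B/11)
(1252 + C(187, -129))/(38211 + w(79)) = (1252 + (-⅐*187 - ⅐*(-129)))/(38211 + (4/11)*79) = (1252 + (-187/7 + 129/7))/(38211 + 316/11) = (1252 - 58/7)/(420637/11) = (8706/7)*(11/420637) = 95766/2944459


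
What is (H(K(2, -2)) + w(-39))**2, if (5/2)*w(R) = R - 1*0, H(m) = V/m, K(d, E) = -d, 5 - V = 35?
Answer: 9/25 ≈ 0.36000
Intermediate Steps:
V = -30 (V = 5 - 1*35 = 5 - 35 = -30)
H(m) = -30/m
w(R) = 2*R/5 (w(R) = 2*(R - 1*0)/5 = 2*(R + 0)/5 = 2*R/5)
(H(K(2, -2)) + w(-39))**2 = (-30/((-1*2)) + (2/5)*(-39))**2 = (-30/(-2) - 78/5)**2 = (-30*(-1/2) - 78/5)**2 = (15 - 78/5)**2 = (-3/5)**2 = 9/25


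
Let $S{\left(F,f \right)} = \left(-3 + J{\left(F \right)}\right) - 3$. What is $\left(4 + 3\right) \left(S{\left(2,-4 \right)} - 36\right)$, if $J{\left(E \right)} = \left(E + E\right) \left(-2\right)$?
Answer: $-350$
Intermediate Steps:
$J{\left(E \right)} = - 4 E$ ($J{\left(E \right)} = 2 E \left(-2\right) = - 4 E$)
$S{\left(F,f \right)} = -6 - 4 F$ ($S{\left(F,f \right)} = \left(-3 - 4 F\right) - 3 = -6 - 4 F$)
$\left(4 + 3\right) \left(S{\left(2,-4 \right)} - 36\right) = \left(4 + 3\right) \left(\left(-6 - 8\right) - 36\right) = 7 \left(\left(-6 - 8\right) - 36\right) = 7 \left(-14 - 36\right) = 7 \left(-50\right) = -350$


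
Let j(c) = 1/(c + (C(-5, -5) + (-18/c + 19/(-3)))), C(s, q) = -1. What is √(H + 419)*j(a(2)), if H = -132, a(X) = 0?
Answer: 0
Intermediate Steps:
j(c) = 1/(-22/3 + c - 18/c) (j(c) = 1/(c + (-1 + (-18/c + 19/(-3)))) = 1/(c + (-1 + (-18/c + 19*(-⅓)))) = 1/(c + (-1 + (-18/c - 19/3))) = 1/(c + (-1 + (-19/3 - 18/c))) = 1/(c + (-22/3 - 18/c)) = 1/(-22/3 + c - 18/c))
√(H + 419)*j(a(2)) = √(-132 + 419)*(3*0/(-54 - 22*0 + 3*0²)) = √287*(3*0/(-54 + 0 + 3*0)) = √287*(3*0/(-54 + 0 + 0)) = √287*(3*0/(-54)) = √287*(3*0*(-1/54)) = √287*0 = 0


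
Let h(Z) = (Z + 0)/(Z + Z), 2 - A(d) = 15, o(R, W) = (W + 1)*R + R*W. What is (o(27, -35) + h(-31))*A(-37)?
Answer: 48425/2 ≈ 24213.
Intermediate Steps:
o(R, W) = R*W + R*(1 + W) (o(R, W) = (1 + W)*R + R*W = R*(1 + W) + R*W = R*W + R*(1 + W))
A(d) = -13 (A(d) = 2 - 1*15 = 2 - 15 = -13)
h(Z) = ½ (h(Z) = Z/((2*Z)) = Z*(1/(2*Z)) = ½)
(o(27, -35) + h(-31))*A(-37) = (27*(1 + 2*(-35)) + ½)*(-13) = (27*(1 - 70) + ½)*(-13) = (27*(-69) + ½)*(-13) = (-1863 + ½)*(-13) = -3725/2*(-13) = 48425/2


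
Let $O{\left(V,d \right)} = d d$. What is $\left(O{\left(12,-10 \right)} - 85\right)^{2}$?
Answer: $225$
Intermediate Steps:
$O{\left(V,d \right)} = d^{2}$
$\left(O{\left(12,-10 \right)} - 85\right)^{2} = \left(\left(-10\right)^{2} - 85\right)^{2} = \left(100 - 85\right)^{2} = 15^{2} = 225$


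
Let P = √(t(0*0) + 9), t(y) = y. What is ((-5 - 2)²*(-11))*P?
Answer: -1617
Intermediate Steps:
P = 3 (P = √(0*0 + 9) = √(0 + 9) = √9 = 3)
((-5 - 2)²*(-11))*P = ((-5 - 2)²*(-11))*3 = ((-7)²*(-11))*3 = (49*(-11))*3 = -539*3 = -1617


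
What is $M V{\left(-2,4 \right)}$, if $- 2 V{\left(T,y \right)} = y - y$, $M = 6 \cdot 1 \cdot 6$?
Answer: $0$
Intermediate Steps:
$M = 36$ ($M = 6 \cdot 6 = 36$)
$V{\left(T,y \right)} = 0$ ($V{\left(T,y \right)} = - \frac{y - y}{2} = \left(- \frac{1}{2}\right) 0 = 0$)
$M V{\left(-2,4 \right)} = 36 \cdot 0 = 0$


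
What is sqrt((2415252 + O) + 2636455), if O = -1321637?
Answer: sqrt(3730070) ≈ 1931.3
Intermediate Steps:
sqrt((2415252 + O) + 2636455) = sqrt((2415252 - 1321637) + 2636455) = sqrt(1093615 + 2636455) = sqrt(3730070)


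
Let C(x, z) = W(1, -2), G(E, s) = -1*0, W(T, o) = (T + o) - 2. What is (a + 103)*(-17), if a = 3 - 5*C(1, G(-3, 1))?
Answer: -2057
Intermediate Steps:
W(T, o) = -2 + T + o
G(E, s) = 0
C(x, z) = -3 (C(x, z) = -2 + 1 - 2 = -3)
a = 18 (a = 3 - 5*(-3) = 3 + 15 = 18)
(a + 103)*(-17) = (18 + 103)*(-17) = 121*(-17) = -2057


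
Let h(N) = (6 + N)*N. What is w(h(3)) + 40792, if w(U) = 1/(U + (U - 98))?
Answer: 1794847/44 ≈ 40792.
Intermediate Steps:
h(N) = N*(6 + N)
w(U) = 1/(-98 + 2*U) (w(U) = 1/(U + (-98 + U)) = 1/(-98 + 2*U))
w(h(3)) + 40792 = 1/(2*(-49 + 3*(6 + 3))) + 40792 = 1/(2*(-49 + 3*9)) + 40792 = 1/(2*(-49 + 27)) + 40792 = (½)/(-22) + 40792 = (½)*(-1/22) + 40792 = -1/44 + 40792 = 1794847/44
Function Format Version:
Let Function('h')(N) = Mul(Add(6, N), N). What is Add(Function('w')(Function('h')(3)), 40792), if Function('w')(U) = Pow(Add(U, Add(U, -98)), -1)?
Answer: Rational(1794847, 44) ≈ 40792.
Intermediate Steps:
Function('h')(N) = Mul(N, Add(6, N))
Function('w')(U) = Pow(Add(-98, Mul(2, U)), -1) (Function('w')(U) = Pow(Add(U, Add(-98, U)), -1) = Pow(Add(-98, Mul(2, U)), -1))
Add(Function('w')(Function('h')(3)), 40792) = Add(Mul(Rational(1, 2), Pow(Add(-49, Mul(3, Add(6, 3))), -1)), 40792) = Add(Mul(Rational(1, 2), Pow(Add(-49, Mul(3, 9)), -1)), 40792) = Add(Mul(Rational(1, 2), Pow(Add(-49, 27), -1)), 40792) = Add(Mul(Rational(1, 2), Pow(-22, -1)), 40792) = Add(Mul(Rational(1, 2), Rational(-1, 22)), 40792) = Add(Rational(-1, 44), 40792) = Rational(1794847, 44)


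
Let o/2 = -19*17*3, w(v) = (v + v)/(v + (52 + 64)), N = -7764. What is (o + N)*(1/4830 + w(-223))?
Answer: -497640297/12305 ≈ -40442.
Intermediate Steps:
w(v) = 2*v/(116 + v) (w(v) = (2*v)/(v + 116) = (2*v)/(116 + v) = 2*v/(116 + v))
o = -1938 (o = 2*(-19*17*3) = 2*(-323*3) = 2*(-969) = -1938)
(o + N)*(1/4830 + w(-223)) = (-1938 - 7764)*(1/4830 + 2*(-223)/(116 - 223)) = -9702*(1/4830 + 2*(-223)/(-107)) = -9702*(1/4830 + 2*(-223)*(-1/107)) = -9702*(1/4830 + 446/107) = -9702*2154287/516810 = -497640297/12305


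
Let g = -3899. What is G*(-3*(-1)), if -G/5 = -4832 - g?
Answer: 13995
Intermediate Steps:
G = 4665 (G = -5*(-4832 - 1*(-3899)) = -5*(-4832 + 3899) = -5*(-933) = 4665)
G*(-3*(-1)) = 4665*(-3*(-1)) = 4665*3 = 13995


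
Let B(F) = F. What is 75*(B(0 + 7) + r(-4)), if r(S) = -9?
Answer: -150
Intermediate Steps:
75*(B(0 + 7) + r(-4)) = 75*((0 + 7) - 9) = 75*(7 - 9) = 75*(-2) = -150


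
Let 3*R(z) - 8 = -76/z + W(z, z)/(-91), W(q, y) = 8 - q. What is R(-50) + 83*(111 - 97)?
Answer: 2650286/2275 ≈ 1165.0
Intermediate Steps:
R(z) = 240/91 - 76/(3*z) + z/273 (R(z) = 8/3 + (-76/z + (8 - z)/(-91))/3 = 8/3 + (-76/z + (8 - z)*(-1/91))/3 = 8/3 + (-76/z + (-8/91 + z/91))/3 = 8/3 + (-8/91 - 76/z + z/91)/3 = 8/3 + (-8/273 - 76/(3*z) + z/273) = 240/91 - 76/(3*z) + z/273)
R(-50) + 83*(111 - 97) = (1/273)*(-6916 - 50*(720 - 50))/(-50) + 83*(111 - 97) = (1/273)*(-1/50)*(-6916 - 50*670) + 83*14 = (1/273)*(-1/50)*(-6916 - 33500) + 1162 = (1/273)*(-1/50)*(-40416) + 1162 = 6736/2275 + 1162 = 2650286/2275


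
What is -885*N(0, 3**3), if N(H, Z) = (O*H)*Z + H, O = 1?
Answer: 0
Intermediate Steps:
N(H, Z) = H + H*Z (N(H, Z) = (1*H)*Z + H = H*Z + H = H + H*Z)
-885*N(0, 3**3) = -0*(1 + 3**3) = -0*(1 + 27) = -0*28 = -885*0 = 0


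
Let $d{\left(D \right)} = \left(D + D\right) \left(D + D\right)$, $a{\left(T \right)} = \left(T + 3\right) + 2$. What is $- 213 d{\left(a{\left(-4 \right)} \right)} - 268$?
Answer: $-1120$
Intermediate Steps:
$a{\left(T \right)} = 5 + T$ ($a{\left(T \right)} = \left(3 + T\right) + 2 = 5 + T$)
$d{\left(D \right)} = 4 D^{2}$ ($d{\left(D \right)} = 2 D 2 D = 4 D^{2}$)
$- 213 d{\left(a{\left(-4 \right)} \right)} - 268 = - 213 \cdot 4 \left(5 - 4\right)^{2} - 268 = - 213 \cdot 4 \cdot 1^{2} - 268 = - 213 \cdot 4 \cdot 1 - 268 = \left(-213\right) 4 - 268 = -852 - 268 = -1120$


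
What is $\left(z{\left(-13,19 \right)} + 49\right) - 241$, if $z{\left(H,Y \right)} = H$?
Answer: $-205$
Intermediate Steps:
$\left(z{\left(-13,19 \right)} + 49\right) - 241 = \left(-13 + 49\right) - 241 = 36 - 241 = -205$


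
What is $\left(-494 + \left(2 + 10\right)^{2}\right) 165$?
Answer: $-57750$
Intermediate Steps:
$\left(-494 + \left(2 + 10\right)^{2}\right) 165 = \left(-494 + 12^{2}\right) 165 = \left(-494 + 144\right) 165 = \left(-350\right) 165 = -57750$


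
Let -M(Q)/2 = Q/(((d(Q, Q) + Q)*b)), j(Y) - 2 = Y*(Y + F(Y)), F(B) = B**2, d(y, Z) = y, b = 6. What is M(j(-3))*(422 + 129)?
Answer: -551/6 ≈ -91.833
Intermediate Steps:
j(Y) = 2 + Y*(Y + Y**2)
M(Q) = -1/6 (M(Q) = -2*Q/((Q + Q)*6) = -2*Q/((2*Q)*6) = -2*Q/(12*Q) = -2*Q*1/(12*Q) = -2*1/12 = -1/6)
M(j(-3))*(422 + 129) = -(422 + 129)/6 = -1/6*551 = -551/6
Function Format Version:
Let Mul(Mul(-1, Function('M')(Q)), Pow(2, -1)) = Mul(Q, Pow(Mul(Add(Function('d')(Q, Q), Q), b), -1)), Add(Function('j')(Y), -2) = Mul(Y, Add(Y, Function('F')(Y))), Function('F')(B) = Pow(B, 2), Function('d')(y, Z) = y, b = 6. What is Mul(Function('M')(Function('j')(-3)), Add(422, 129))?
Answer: Rational(-551, 6) ≈ -91.833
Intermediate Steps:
Function('j')(Y) = Add(2, Mul(Y, Add(Y, Pow(Y, 2))))
Function('M')(Q) = Rational(-1, 6) (Function('M')(Q) = Mul(-2, Mul(Q, Pow(Mul(Add(Q, Q), 6), -1))) = Mul(-2, Mul(Q, Pow(Mul(Mul(2, Q), 6), -1))) = Mul(-2, Mul(Q, Pow(Mul(12, Q), -1))) = Mul(-2, Mul(Q, Mul(Rational(1, 12), Pow(Q, -1)))) = Mul(-2, Rational(1, 12)) = Rational(-1, 6))
Mul(Function('M')(Function('j')(-3)), Add(422, 129)) = Mul(Rational(-1, 6), Add(422, 129)) = Mul(Rational(-1, 6), 551) = Rational(-551, 6)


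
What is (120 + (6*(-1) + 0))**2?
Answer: 12996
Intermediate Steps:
(120 + (6*(-1) + 0))**2 = (120 + (-6 + 0))**2 = (120 - 6)**2 = 114**2 = 12996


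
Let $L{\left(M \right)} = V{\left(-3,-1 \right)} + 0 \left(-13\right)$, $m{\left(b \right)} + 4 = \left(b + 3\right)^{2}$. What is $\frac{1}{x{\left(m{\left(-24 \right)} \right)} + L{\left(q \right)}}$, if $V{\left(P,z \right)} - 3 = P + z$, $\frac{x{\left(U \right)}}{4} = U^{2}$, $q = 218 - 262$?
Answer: $\frac{1}{763875} \approx 1.3091 \cdot 10^{-6}$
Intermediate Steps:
$m{\left(b \right)} = -4 + \left(3 + b\right)^{2}$ ($m{\left(b \right)} = -4 + \left(b + 3\right)^{2} = -4 + \left(3 + b\right)^{2}$)
$q = -44$
$x{\left(U \right)} = 4 U^{2}$
$V{\left(P,z \right)} = 3 + P + z$ ($V{\left(P,z \right)} = 3 + \left(P + z\right) = 3 + P + z$)
$L{\left(M \right)} = -1$ ($L{\left(M \right)} = \left(3 - 3 - 1\right) + 0 \left(-13\right) = -1 + 0 = -1$)
$\frac{1}{x{\left(m{\left(-24 \right)} \right)} + L{\left(q \right)}} = \frac{1}{4 \left(-4 + \left(3 - 24\right)^{2}\right)^{2} - 1} = \frac{1}{4 \left(-4 + \left(-21\right)^{2}\right)^{2} - 1} = \frac{1}{4 \left(-4 + 441\right)^{2} - 1} = \frac{1}{4 \cdot 437^{2} - 1} = \frac{1}{4 \cdot 190969 - 1} = \frac{1}{763876 - 1} = \frac{1}{763875}$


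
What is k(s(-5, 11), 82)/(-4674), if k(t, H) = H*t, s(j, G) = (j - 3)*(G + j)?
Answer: 16/19 ≈ 0.84210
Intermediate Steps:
s(j, G) = (-3 + j)*(G + j)
k(s(-5, 11), 82)/(-4674) = (82*((-5)² - 3*11 - 3*(-5) + 11*(-5)))/(-4674) = (82*(25 - 33 + 15 - 55))*(-1/4674) = (82*(-48))*(-1/4674) = -3936*(-1/4674) = 16/19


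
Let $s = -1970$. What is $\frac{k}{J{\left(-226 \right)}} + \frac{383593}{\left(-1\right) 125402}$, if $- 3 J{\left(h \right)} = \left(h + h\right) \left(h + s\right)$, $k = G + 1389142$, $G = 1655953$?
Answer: $- \frac{254389058771}{20745503664} \approx -12.262$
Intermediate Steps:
$k = 3045095$ ($k = 1655953 + 1389142 = 3045095$)
$J{\left(h \right)} = - \frac{2 h \left(-1970 + h\right)}{3}$ ($J{\left(h \right)} = - \frac{\left(h + h\right) \left(h - 1970\right)}{3} = - \frac{2 h \left(-1970 + h\right)}{3}$)
$\frac{k}{J{\left(-226 \right)}} + \frac{383593}{\left(-1\right) 125402} = \frac{3045095}{\frac{2}{3} \left(-226\right) \left(1970 - -226\right)} + \frac{383593}{\left(-1\right) 125402} = \frac{3045095}{\frac{2}{3} \left(-226\right) \left(1970 + 226\right)} + \frac{383593}{-125402} = \frac{3045095}{\frac{2}{3} \left(-226\right) 2196} + 383593 \left(- \frac{1}{125402}\right) = \frac{3045095}{-330864} - \frac{383593}{125402} = 3045095 \left(- \frac{1}{330864}\right) - \frac{383593}{125402} = - \frac{3045095}{330864} - \frac{383593}{125402} = - \frac{254389058771}{20745503664}$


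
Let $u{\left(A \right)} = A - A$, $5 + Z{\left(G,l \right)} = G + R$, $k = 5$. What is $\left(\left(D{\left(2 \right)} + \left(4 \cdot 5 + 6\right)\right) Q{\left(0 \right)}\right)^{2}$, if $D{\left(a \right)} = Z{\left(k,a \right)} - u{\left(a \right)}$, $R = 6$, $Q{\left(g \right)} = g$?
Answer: $0$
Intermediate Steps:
$Z{\left(G,l \right)} = 1 + G$ ($Z{\left(G,l \right)} = -5 + \left(G + 6\right) = -5 + \left(6 + G\right) = 1 + G$)
$u{\left(A \right)} = 0$
$D{\left(a \right)} = 6$ ($D{\left(a \right)} = \left(1 + 5\right) - 0 = 6 + 0 = 6$)
$\left(\left(D{\left(2 \right)} + \left(4 \cdot 5 + 6\right)\right) Q{\left(0 \right)}\right)^{2} = \left(\left(6 + \left(4 \cdot 5 + 6\right)\right) 0\right)^{2} = \left(\left(6 + \left(20 + 6\right)\right) 0\right)^{2} = \left(\left(6 + 26\right) 0\right)^{2} = \left(32 \cdot 0\right)^{2} = 0^{2} = 0$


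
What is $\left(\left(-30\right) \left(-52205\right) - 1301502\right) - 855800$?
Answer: $-591152$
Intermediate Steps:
$\left(\left(-30\right) \left(-52205\right) - 1301502\right) - 855800 = \left(1566150 - 1301502\right) - 855800 = 264648 - 855800 = -591152$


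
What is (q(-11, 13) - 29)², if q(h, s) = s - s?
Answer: 841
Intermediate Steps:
q(h, s) = 0
(q(-11, 13) - 29)² = (0 - 29)² = (-29)² = 841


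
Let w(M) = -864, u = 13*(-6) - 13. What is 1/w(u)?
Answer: -1/864 ≈ -0.0011574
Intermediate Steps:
u = -91 (u = -78 - 13 = -91)
1/w(u) = 1/(-864) = -1/864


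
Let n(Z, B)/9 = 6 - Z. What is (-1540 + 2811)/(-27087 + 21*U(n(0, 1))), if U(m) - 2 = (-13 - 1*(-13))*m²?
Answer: -1271/27045 ≈ -0.046996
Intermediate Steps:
n(Z, B) = 54 - 9*Z (n(Z, B) = 9*(6 - Z) = 54 - 9*Z)
U(m) = 2 (U(m) = 2 + (-13 - 1*(-13))*m² = 2 + (-13 + 13)*m² = 2 + 0*m² = 2 + 0 = 2)
(-1540 + 2811)/(-27087 + 21*U(n(0, 1))) = (-1540 + 2811)/(-27087 + 21*2) = 1271/(-27087 + 42) = 1271/(-27045) = 1271*(-1/27045) = -1271/27045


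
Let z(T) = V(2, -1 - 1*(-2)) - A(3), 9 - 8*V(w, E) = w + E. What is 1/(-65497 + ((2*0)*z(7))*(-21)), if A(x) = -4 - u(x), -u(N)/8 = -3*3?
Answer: -1/65497 ≈ -1.5268e-5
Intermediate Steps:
u(N) = 72 (u(N) = -(-24)*3 = -8*(-9) = 72)
V(w, E) = 9/8 - E/8 - w/8 (V(w, E) = 9/8 - (w + E)/8 = 9/8 - (E + w)/8 = 9/8 + (-E/8 - w/8) = 9/8 - E/8 - w/8)
A(x) = -76 (A(x) = -4 - 1*72 = -4 - 72 = -76)
z(T) = 307/4 (z(T) = (9/8 - (-1 - 1*(-2))/8 - ⅛*2) - 1*(-76) = (9/8 - (-1 + 2)/8 - ¼) + 76 = (9/8 - ⅛*1 - ¼) + 76 = (9/8 - ⅛ - ¼) + 76 = ¾ + 76 = 307/4)
1/(-65497 + ((2*0)*z(7))*(-21)) = 1/(-65497 + ((2*0)*(307/4))*(-21)) = 1/(-65497 + (0*(307/4))*(-21)) = 1/(-65497 + 0*(-21)) = 1/(-65497 + 0) = 1/(-65497) = -1/65497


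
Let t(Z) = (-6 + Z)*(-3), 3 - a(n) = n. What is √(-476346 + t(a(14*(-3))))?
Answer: I*√476463 ≈ 690.26*I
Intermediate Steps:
a(n) = 3 - n
t(Z) = 18 - 3*Z
√(-476346 + t(a(14*(-3)))) = √(-476346 + (18 - 3*(3 - 14*(-3)))) = √(-476346 + (18 - 3*(3 - 1*(-42)))) = √(-476346 + (18 - 3*(3 + 42))) = √(-476346 + (18 - 3*45)) = √(-476346 + (18 - 135)) = √(-476346 - 117) = √(-476463) = I*√476463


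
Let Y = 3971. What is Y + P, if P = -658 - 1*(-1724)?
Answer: 5037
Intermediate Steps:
P = 1066 (P = -658 + 1724 = 1066)
Y + P = 3971 + 1066 = 5037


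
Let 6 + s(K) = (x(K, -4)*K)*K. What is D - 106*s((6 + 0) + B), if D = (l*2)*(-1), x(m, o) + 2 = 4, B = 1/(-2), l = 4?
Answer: -5785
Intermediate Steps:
B = -½ ≈ -0.50000
x(m, o) = 2 (x(m, o) = -2 + 4 = 2)
D = -8 (D = (4*2)*(-1) = 8*(-1) = -8)
s(K) = -6 + 2*K² (s(K) = -6 + (2*K)*K = -6 + 2*K²)
D - 106*s((6 + 0) + B) = -8 - 106*(-6 + 2*((6 + 0) - ½)²) = -8 - 106*(-6 + 2*(6 - ½)²) = -8 - 106*(-6 + 2*(11/2)²) = -8 - 106*(-6 + 2*(121/4)) = -8 - 106*(-6 + 121/2) = -8 - 106*109/2 = -8 - 5777 = -5785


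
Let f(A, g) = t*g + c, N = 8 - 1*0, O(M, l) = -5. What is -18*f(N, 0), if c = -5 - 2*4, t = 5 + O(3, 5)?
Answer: 234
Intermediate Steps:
t = 0 (t = 5 - 5 = 0)
c = -13 (c = -5 - 8 = -13)
N = 8 (N = 8 + 0 = 8)
f(A, g) = -13 (f(A, g) = 0*g - 13 = 0 - 13 = -13)
-18*f(N, 0) = -18*(-13) = 234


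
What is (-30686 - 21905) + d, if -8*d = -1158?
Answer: -209785/4 ≈ -52446.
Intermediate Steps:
d = 579/4 (d = -⅛*(-1158) = 579/4 ≈ 144.75)
(-30686 - 21905) + d = (-30686 - 21905) + 579/4 = -52591 + 579/4 = -209785/4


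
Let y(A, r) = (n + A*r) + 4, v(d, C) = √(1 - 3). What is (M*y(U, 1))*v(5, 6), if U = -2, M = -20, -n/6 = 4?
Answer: 440*I*√2 ≈ 622.25*I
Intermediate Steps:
n = -24 (n = -6*4 = -24)
v(d, C) = I*√2 (v(d, C) = √(-2) = I*√2)
y(A, r) = -20 + A*r (y(A, r) = (-24 + A*r) + 4 = -20 + A*r)
(M*y(U, 1))*v(5, 6) = (-20*(-20 - 2*1))*(I*√2) = (-20*(-20 - 2))*(I*√2) = (-20*(-22))*(I*√2) = 440*(I*√2) = 440*I*√2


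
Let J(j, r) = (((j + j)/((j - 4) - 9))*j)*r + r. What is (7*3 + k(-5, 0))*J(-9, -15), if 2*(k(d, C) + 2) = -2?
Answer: 18900/11 ≈ 1718.2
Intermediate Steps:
k(d, C) = -3 (k(d, C) = -2 + (1/2)*(-2) = -2 - 1 = -3)
J(j, r) = r + 2*r*j**2/(-13 + j) (J(j, r) = (((2*j)/((-4 + j) - 9))*j)*r + r = (((2*j)/(-13 + j))*j)*r + r = ((2*j/(-13 + j))*j)*r + r = (2*j**2/(-13 + j))*r + r = 2*r*j**2/(-13 + j) + r = r + 2*r*j**2/(-13 + j))
(7*3 + k(-5, 0))*J(-9, -15) = (7*3 - 3)*(-15*(-13 - 9 + 2*(-9)**2)/(-13 - 9)) = (21 - 3)*(-15*(-13 - 9 + 2*81)/(-22)) = 18*(-15*(-1/22)*(-13 - 9 + 162)) = 18*(-15*(-1/22)*140) = 18*(1050/11) = 18900/11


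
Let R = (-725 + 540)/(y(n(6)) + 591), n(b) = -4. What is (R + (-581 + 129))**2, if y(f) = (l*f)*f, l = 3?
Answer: 83528514169/408321 ≈ 2.0457e+5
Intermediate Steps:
y(f) = 3*f**2 (y(f) = (3*f)*f = 3*f**2)
R = -185/639 (R = (-725 + 540)/(3*(-4)**2 + 591) = -185/(3*16 + 591) = -185/(48 + 591) = -185/639 ≈ -0.28952)
(R + (-581 + 129))**2 = (-185/639 + (-581 + 129))**2 = (-185/639 - 452)**2 = (-289013/639)**2 = 83528514169/408321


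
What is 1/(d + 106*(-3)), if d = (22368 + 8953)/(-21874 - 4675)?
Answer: -26549/8473903 ≈ -0.0031330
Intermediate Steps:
d = -31321/26549 (d = 31321/(-26549) = 31321*(-1/26549) = -31321/26549 ≈ -1.1797)
1/(d + 106*(-3)) = 1/(-31321/26549 + 106*(-3)) = 1/(-31321/26549 - 318) = 1/(-8473903/26549) = -26549/8473903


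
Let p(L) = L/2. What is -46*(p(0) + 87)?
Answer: -4002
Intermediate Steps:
p(L) = L/2 (p(L) = L*(½) = L/2)
-46*(p(0) + 87) = -46*((½)*0 + 87) = -46*(0 + 87) = -46*87 = -4002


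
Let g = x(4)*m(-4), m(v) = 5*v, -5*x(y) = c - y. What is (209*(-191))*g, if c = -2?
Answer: 958056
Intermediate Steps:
x(y) = 2/5 + y/5 (x(y) = -(-2 - y)/5 = 2/5 + y/5)
g = -24 (g = (2/5 + (1/5)*4)*(5*(-4)) = (2/5 + 4/5)*(-20) = (6/5)*(-20) = -24)
(209*(-191))*g = (209*(-191))*(-24) = -39919*(-24) = 958056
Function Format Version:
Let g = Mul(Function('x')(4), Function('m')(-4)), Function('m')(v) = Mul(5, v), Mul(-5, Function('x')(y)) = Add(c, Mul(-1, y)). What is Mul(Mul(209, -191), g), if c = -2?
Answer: 958056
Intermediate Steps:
Function('x')(y) = Add(Rational(2, 5), Mul(Rational(1, 5), y)) (Function('x')(y) = Mul(Rational(-1, 5), Add(-2, Mul(-1, y))) = Add(Rational(2, 5), Mul(Rational(1, 5), y)))
g = -24 (g = Mul(Add(Rational(2, 5), Mul(Rational(1, 5), 4)), Mul(5, -4)) = Mul(Add(Rational(2, 5), Rational(4, 5)), -20) = Mul(Rational(6, 5), -20) = -24)
Mul(Mul(209, -191), g) = Mul(Mul(209, -191), -24) = Mul(-39919, -24) = 958056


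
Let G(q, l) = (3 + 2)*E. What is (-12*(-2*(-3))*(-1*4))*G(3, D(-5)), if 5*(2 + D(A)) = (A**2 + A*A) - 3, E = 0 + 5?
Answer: 7200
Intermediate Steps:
E = 5
D(A) = -13/5 + 2*A**2/5 (D(A) = -2 + ((A**2 + A*A) - 3)/5 = -2 + ((A**2 + A**2) - 3)/5 = -2 + (2*A**2 - 3)/5 = -2 + (-3 + 2*A**2)/5 = -2 + (-3/5 + 2*A**2/5) = -13/5 + 2*A**2/5)
G(q, l) = 25 (G(q, l) = (3 + 2)*5 = 5*5 = 25)
(-12*(-2*(-3))*(-1*4))*G(3, D(-5)) = -12*(-2*(-3))*(-1*4)*25 = -72*(-4)*25 = -12*(-24)*25 = 288*25 = 7200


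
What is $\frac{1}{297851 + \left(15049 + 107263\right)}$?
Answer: $\frac{1}{420163} \approx 2.38 \cdot 10^{-6}$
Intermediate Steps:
$\frac{1}{297851 + \left(15049 + 107263\right)} = \frac{1}{297851 + 122312} = \frac{1}{420163}$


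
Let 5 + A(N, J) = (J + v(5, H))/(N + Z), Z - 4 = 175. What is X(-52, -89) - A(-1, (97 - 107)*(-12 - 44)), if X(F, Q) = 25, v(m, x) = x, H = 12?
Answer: 2384/89 ≈ 26.787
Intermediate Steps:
Z = 179 (Z = 4 + 175 = 179)
A(N, J) = -5 + (12 + J)/(179 + N) (A(N, J) = -5 + (J + 12)/(N + 179) = -5 + (12 + J)/(179 + N))
X(-52, -89) - A(-1, (97 - 107)*(-12 - 44)) = 25 - (-883 + (97 - 107)*(-12 - 44) - 5*(-1))/(179 - 1) = 25 - (-883 - 10*(-56) + 5)/178 = 25 - (-883 + 560 + 5)/178 = 25 - (-318)/178 = 25 - 1*(-159/89) = 25 + 159/89 = 2384/89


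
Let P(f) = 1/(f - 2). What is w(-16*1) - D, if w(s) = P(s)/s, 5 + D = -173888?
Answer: 50081185/288 ≈ 1.7389e+5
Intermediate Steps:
P(f) = 1/(-2 + f)
D = -173893 (D = -5 - 173888 = -173893)
w(s) = 1/(s*(-2 + s)) (w(s) = 1/((-2 + s)*s) = 1/(s*(-2 + s)))
w(-16*1) - D = 1/(((-16*1))*(-2 - 16*1)) - 1*(-173893) = 1/((-16)*(-2 - 16)) + 173893 = -1/16/(-18) + 173893 = -1/16*(-1/18) + 173893 = 1/288 + 173893 = 50081185/288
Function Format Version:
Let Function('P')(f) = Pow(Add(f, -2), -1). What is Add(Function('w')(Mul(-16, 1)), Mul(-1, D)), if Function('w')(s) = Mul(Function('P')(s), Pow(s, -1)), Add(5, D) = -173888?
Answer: Rational(50081185, 288) ≈ 1.7389e+5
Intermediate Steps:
Function('P')(f) = Pow(Add(-2, f), -1)
D = -173893 (D = Add(-5, -173888) = -173893)
Function('w')(s) = Mul(Pow(s, -1), Pow(Add(-2, s), -1)) (Function('w')(s) = Mul(Pow(Add(-2, s), -1), Pow(s, -1)) = Mul(Pow(s, -1), Pow(Add(-2, s), -1)))
Add(Function('w')(Mul(-16, 1)), Mul(-1, D)) = Add(Mul(Pow(Mul(-16, 1), -1), Pow(Add(-2, Mul(-16, 1)), -1)), Mul(-1, -173893)) = Add(Mul(Pow(-16, -1), Pow(Add(-2, -16), -1)), 173893) = Add(Mul(Rational(-1, 16), Pow(-18, -1)), 173893) = Add(Mul(Rational(-1, 16), Rational(-1, 18)), 173893) = Add(Rational(1, 288), 173893) = Rational(50081185, 288)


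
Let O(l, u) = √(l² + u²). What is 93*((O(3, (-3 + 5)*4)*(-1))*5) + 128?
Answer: 128 - 465*√73 ≈ -3845.0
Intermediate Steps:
93*((O(3, (-3 + 5)*4)*(-1))*5) + 128 = 93*((√(3² + ((-3 + 5)*4)²)*(-1))*5) + 128 = 93*((√(9 + (2*4)²)*(-1))*5) + 128 = 93*((√(9 + 8²)*(-1))*5) + 128 = 93*((√(9 + 64)*(-1))*5) + 128 = 93*((√73*(-1))*5) + 128 = 93*(-√73*5) + 128 = 93*(-5*√73) + 128 = -465*√73 + 128 = 128 - 465*√73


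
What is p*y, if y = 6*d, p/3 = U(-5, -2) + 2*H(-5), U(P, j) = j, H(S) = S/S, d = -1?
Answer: 0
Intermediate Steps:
H(S) = 1
p = 0 (p = 3*(-2 + 2*1) = 3*(-2 + 2) = 3*0 = 0)
y = -6 (y = 6*(-1) = -6)
p*y = 0*(-6) = 0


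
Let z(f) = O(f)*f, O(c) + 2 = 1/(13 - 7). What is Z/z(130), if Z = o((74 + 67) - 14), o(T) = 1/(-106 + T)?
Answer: -1/5005 ≈ -0.00019980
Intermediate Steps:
O(c) = -11/6 (O(c) = -2 + 1/(13 - 7) = -2 + 1/6 = -2 + ⅙ = -11/6)
z(f) = -11*f/6
Z = 1/21 (Z = 1/(-106 + ((74 + 67) - 14)) = 1/(-106 + (141 - 14)) = 1/(-106 + 127) = 1/21 ≈ 0.047619)
Z/z(130) = 1/(21*((-11/6*130))) = 1/(21*(-715/3)) = (1/21)*(-3/715) = -1/5005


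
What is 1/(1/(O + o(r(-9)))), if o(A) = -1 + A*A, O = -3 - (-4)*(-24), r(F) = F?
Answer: -19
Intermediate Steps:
O = -99 (O = -3 - 4*24 = -3 - 96 = -99)
o(A) = -1 + A**2
1/(1/(O + o(r(-9)))) = 1/(1/(-99 + (-1 + (-9)**2))) = 1/(1/(-99 + (-1 + 81))) = 1/(1/(-99 + 80)) = 1/(1/(-19)) = 1/(-1/19) = -19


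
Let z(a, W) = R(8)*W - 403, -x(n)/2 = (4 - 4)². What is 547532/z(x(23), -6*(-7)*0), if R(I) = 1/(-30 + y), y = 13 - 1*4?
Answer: -547532/403 ≈ -1358.6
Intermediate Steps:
y = 9 (y = 13 - 4 = 9)
R(I) = -1/21 (R(I) = 1/(-30 + 9) = 1/(-21) = -1/21)
x(n) = 0 (x(n) = -2*(4 - 4)² = -2*0² = -2*0 = 0)
z(a, W) = -403 - W/21 (z(a, W) = -W/21 - 403 = -403 - W/21)
547532/z(x(23), -6*(-7)*0) = 547532/(-403 - (-6*(-7))*0/21) = 547532/(-403 - 2*0) = 547532/(-403 - 1/21*0) = 547532/(-403 + 0) = 547532/(-403) = 547532*(-1/403) = -547532/403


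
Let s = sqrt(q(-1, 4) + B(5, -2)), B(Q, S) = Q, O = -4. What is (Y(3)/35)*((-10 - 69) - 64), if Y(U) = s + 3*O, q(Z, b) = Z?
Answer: 286/7 ≈ 40.857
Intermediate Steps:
s = 2 (s = sqrt(-1 + 5) = sqrt(4) = 2)
Y(U) = -10 (Y(U) = 2 + 3*(-4) = 2 - 12 = -10)
(Y(3)/35)*((-10 - 69) - 64) = (-10/35)*((-10 - 69) - 64) = (-10*1/35)*(-79 - 64) = -2/7*(-143) = 286/7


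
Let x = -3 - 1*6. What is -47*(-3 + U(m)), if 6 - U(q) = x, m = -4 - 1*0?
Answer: -564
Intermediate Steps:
x = -9 (x = -3 - 6 = -9)
m = -4 (m = -4 + 0 = -4)
U(q) = 15 (U(q) = 6 - 1*(-9) = 6 + 9 = 15)
-47*(-3 + U(m)) = -47*(-3 + 15) = -47*12 = -564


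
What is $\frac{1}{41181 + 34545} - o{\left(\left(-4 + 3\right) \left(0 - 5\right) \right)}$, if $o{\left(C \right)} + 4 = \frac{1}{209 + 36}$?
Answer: $\frac{10590857}{2650410} \approx 3.9959$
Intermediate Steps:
$o{\left(C \right)} = - \frac{979}{245}$ ($o{\left(C \right)} = -4 + \frac{1}{209 + 36} = -4 + \frac{1}{245} = - \frac{979}{245}$)
$\frac{1}{41181 + 34545} - o{\left(\left(-4 + 3\right) \left(0 - 5\right) \right)} = \frac{1}{41181 + 34545} - - \frac{979}{245} = \frac{1}{75726} + \frac{979}{245} = \frac{10590857}{2650410}$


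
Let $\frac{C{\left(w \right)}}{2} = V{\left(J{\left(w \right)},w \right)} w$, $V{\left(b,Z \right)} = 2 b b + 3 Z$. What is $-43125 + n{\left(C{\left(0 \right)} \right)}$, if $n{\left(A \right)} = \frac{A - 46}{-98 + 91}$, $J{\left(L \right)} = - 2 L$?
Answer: $- \frac{301829}{7} \approx -43118.0$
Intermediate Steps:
$V{\left(b,Z \right)} = 2 b^{2} + 3 Z$
$C{\left(w \right)} = 2 w \left(3 w + 8 w^{2}\right)$ ($C{\left(w \right)} = 2 \left(2 \left(- 2 w\right)^{2} + 3 w\right) w = 2 \left(2 \cdot 4 w^{2} + 3 w\right) w = 2 \left(8 w^{2} + 3 w\right) w = 2 \left(3 w + 8 w^{2}\right) w = 2 w \left(3 w + 8 w^{2}\right)$)
$n{\left(A \right)} = \frac{46}{7} - \frac{A}{7}$ ($n{\left(A \right)} = \frac{-46 + A}{-7} = \left(-46 + A\right) \left(- \frac{1}{7}\right) = \frac{46}{7} - \frac{A}{7}$)
$-43125 + n{\left(C{\left(0 \right)} \right)} = -43125 + \left(\frac{46}{7} - \frac{0^{2} \left(6 + 16 \cdot 0\right)}{7}\right) = -43125 + \left(\frac{46}{7} - \frac{0 \left(6 + 0\right)}{7}\right) = -43125 + \left(\frac{46}{7} - \frac{0 \cdot 6}{7}\right) = -43125 + \left(\frac{46}{7} - 0\right) = -43125 + \left(\frac{46}{7} + 0\right) = -43125 + \frac{46}{7} = - \frac{301829}{7}$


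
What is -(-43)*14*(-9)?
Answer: -5418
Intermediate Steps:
-(-43)*14*(-9) = -43*(-14)*(-9) = 602*(-9) = -5418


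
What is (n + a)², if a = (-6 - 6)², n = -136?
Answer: 64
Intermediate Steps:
a = 144 (a = (-12)² = 144)
(n + a)² = (-136 + 144)² = 8² = 64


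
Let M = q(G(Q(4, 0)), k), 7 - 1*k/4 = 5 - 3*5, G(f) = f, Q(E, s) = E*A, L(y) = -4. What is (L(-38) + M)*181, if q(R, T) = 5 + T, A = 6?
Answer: 12489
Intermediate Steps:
Q(E, s) = 6*E (Q(E, s) = E*6 = 6*E)
k = 68 (k = 28 - 4*(5 - 3*5) = 28 - 4*(5 - 15) = 28 - 4*(-10) = 28 + 40 = 68)
M = 73 (M = 5 + 68 = 73)
(L(-38) + M)*181 = (-4 + 73)*181 = 69*181 = 12489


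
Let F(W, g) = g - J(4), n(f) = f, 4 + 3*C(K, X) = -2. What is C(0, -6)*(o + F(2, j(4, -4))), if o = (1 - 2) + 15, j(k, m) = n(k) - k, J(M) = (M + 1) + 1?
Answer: -16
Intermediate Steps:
J(M) = 2 + M (J(M) = (1 + M) + 1 = 2 + M)
C(K, X) = -2 (C(K, X) = -4/3 + (1/3)*(-2) = -4/3 - 2/3 = -2)
j(k, m) = 0 (j(k, m) = k - k = 0)
F(W, g) = -6 + g (F(W, g) = g - (2 + 4) = g - 1*6 = g - 6 = -6 + g)
o = 14 (o = -1 + 15 = 14)
C(0, -6)*(o + F(2, j(4, -4))) = -2*(14 + (-6 + 0)) = -2*(14 - 6) = -2*8 = -16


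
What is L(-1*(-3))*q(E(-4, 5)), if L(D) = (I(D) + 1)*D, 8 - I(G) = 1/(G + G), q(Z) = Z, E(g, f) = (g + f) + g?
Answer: -159/2 ≈ -79.500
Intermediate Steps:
E(g, f) = f + 2*g (E(g, f) = (f + g) + g = f + 2*g)
I(G) = 8 - 1/(2*G) (I(G) = 8 - 1/(G + G) = 8 - 1/(2*G))
L(D) = D*(9 - 1/(2*D)) (L(D) = ((8 - 1/(2*D)) + 1)*D = (9 - 1/(2*D))*D = D*(9 - 1/(2*D)))
L(-1*(-3))*q(E(-4, 5)) = (-½ + 9*(-1*(-3)))*(5 + 2*(-4)) = (-½ + 9*3)*(5 - 8) = (-½ + 27)*(-3) = (53/2)*(-3) = -159/2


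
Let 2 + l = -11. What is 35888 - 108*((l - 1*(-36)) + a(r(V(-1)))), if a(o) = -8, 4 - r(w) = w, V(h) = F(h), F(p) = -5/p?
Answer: 34268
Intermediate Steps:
l = -13 (l = -2 - 11 = -13)
V(h) = -5/h
r(w) = 4 - w
35888 - 108*((l - 1*(-36)) + a(r(V(-1)))) = 35888 - 108*((-13 - 1*(-36)) - 8) = 35888 - 108*((-13 + 36) - 8) = 35888 - 108*(23 - 8) = 35888 - 108*15 = 35888 - 1*1620 = 35888 - 1620 = 34268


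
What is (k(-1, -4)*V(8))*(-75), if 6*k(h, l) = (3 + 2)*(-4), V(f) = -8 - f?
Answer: -4000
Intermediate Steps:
k(h, l) = -10/3 (k(h, l) = ((3 + 2)*(-4))/6 = (5*(-4))/6 = (1/6)*(-20) = -10/3)
(k(-1, -4)*V(8))*(-75) = -10*(-8 - 1*8)/3*(-75) = -10*(-8 - 8)/3*(-75) = -10/3*(-16)*(-75) = (160/3)*(-75) = -4000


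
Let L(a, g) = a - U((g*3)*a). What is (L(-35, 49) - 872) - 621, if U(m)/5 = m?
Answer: 24197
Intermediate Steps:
U(m) = 5*m
L(a, g) = a - 15*a*g (L(a, g) = a - 5*(g*3)*a = a - 5*(3*g)*a = a - 5*3*a*g = a - 15*a*g)
(L(-35, 49) - 872) - 621 = (-35*(1 - 15*49) - 872) - 621 = (-35*(1 - 735) - 872) - 621 = (-35*(-734) - 872) - 621 = (25690 - 872) - 621 = 24818 - 621 = 24197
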